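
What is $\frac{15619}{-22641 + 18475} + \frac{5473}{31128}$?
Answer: $- \frac{231693857}{64839624} \approx -3.5733$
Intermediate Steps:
$\frac{15619}{-22641 + 18475} + \frac{5473}{31128} = \frac{15619}{-4166} + 5473 \cdot \frac{1}{31128} = 15619 \left(- \frac{1}{4166}\right) + \frac{5473}{31128} = - \frac{15619}{4166} + \frac{5473}{31128} = - \frac{231693857}{64839624}$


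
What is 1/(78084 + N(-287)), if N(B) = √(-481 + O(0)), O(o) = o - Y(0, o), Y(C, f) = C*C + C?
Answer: 78084/6097111537 - I*√481/6097111537 ≈ 1.2807e-5 - 3.5971e-9*I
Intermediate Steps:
Y(C, f) = C + C² (Y(C, f) = C² + C = C + C²)
O(o) = o (O(o) = o - 0*(1 + 0) = o - 0 = o - 1*0 = o + 0 = o)
N(B) = I*√481 (N(B) = √(-481 + 0) = √(-481) = I*√481)
1/(78084 + N(-287)) = 1/(78084 + I*√481)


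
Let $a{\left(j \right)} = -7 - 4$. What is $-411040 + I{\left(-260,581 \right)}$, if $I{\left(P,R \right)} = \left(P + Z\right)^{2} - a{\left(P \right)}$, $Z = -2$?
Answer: $-342385$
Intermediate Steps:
$a{\left(j \right)} = -11$
$I{\left(P,R \right)} = 11 + \left(-2 + P\right)^{2}$ ($I{\left(P,R \right)} = \left(P - 2\right)^{2} - -11 = \left(-2 + P\right)^{2} + 11 = 11 + \left(-2 + P\right)^{2}$)
$-411040 + I{\left(-260,581 \right)} = -411040 + \left(11 + \left(-2 - 260\right)^{2}\right) = -411040 + \left(11 + \left(-262\right)^{2}\right) = -411040 + \left(11 + 68644\right) = -411040 + 68655 = -342385$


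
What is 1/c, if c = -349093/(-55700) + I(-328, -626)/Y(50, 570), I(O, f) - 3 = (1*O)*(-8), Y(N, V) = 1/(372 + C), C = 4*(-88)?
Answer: 55700/2926827093 ≈ 1.9031e-5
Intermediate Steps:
C = -352
Y(N, V) = 1/20 (Y(N, V) = 1/(372 - 352) = 1/20)
I(O, f) = 3 - 8*O (I(O, f) = 3 + (1*O)*(-8) = 3 + O*(-8) = 3 - 8*O)
c = 2926827093/55700 (c = -349093/(-55700) + (3 - 8*(-328))/(1/20) = -349093*(-1/55700) + (3 + 2624)*20 = 349093/55700 + 2627*20 = 349093/55700 + 52540 = 2926827093/55700 ≈ 52546.)
1/c = 1/(2926827093/55700) = 55700/2926827093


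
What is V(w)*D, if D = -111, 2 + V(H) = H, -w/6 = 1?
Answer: 888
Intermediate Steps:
w = -6 (w = -6*1 = -6)
V(H) = -2 + H
V(w)*D = (-2 - 6)*(-111) = -8*(-111) = 888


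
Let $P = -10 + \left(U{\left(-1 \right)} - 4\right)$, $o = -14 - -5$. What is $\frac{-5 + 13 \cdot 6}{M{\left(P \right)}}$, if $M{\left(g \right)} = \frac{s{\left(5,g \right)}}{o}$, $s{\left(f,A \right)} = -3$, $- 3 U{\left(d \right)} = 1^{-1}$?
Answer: $219$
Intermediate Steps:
$U{\left(d \right)} = - \frac{1}{3}$ ($U{\left(d \right)} = - \frac{1}{3 \cdot 1} = \left(- \frac{1}{3}\right) 1 = - \frac{1}{3}$)
$o = -9$ ($o = -14 + 5 = -9$)
$P = - \frac{43}{3}$ ($P = -10 - \frac{13}{3} = - \frac{43}{3} \approx -14.333$)
$M{\left(g \right)} = \frac{1}{3}$ ($M{\left(g \right)} = - \frac{3}{-9} = \left(-3\right) \left(- \frac{1}{9}\right) = \frac{1}{3}$)
$\frac{-5 + 13 \cdot 6}{M{\left(P \right)}} = \left(-5 + 13 \cdot 6\right) \frac{1}{\frac{1}{3}} = \left(-5 + 78\right) 3 = 73 \cdot 3 = 219$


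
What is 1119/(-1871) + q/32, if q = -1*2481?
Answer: -4677759/59872 ≈ -78.129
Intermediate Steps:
q = -2481
1119/(-1871) + q/32 = 1119/(-1871) - 2481/32 = 1119*(-1/1871) - 2481*1/32 = -1119/1871 - 2481/32 = -4677759/59872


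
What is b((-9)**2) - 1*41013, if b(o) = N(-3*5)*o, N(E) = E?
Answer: -42228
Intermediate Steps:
b(o) = -15*o (b(o) = (-3*5)*o = -15*o)
b((-9)**2) - 1*41013 = -15*(-9)**2 - 1*41013 = -15*81 - 41013 = -1215 - 41013 = -42228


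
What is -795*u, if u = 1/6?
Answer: -265/2 ≈ -132.50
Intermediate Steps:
u = ⅙ ≈ 0.16667
-795*u = -795*⅙ = -265/2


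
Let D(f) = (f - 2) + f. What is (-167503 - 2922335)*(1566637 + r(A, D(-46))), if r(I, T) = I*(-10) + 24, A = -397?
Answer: -4852995347778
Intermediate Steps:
D(f) = -2 + 2*f (D(f) = (-2 + f) + f = -2 + 2*f)
r(I, T) = 24 - 10*I (r(I, T) = -10*I + 24 = 24 - 10*I)
(-167503 - 2922335)*(1566637 + r(A, D(-46))) = (-167503 - 2922335)*(1566637 + (24 - 10*(-397))) = -3089838*(1566637 + (24 + 3970)) = -3089838*(1566637 + 3994) = -3089838*1570631 = -4852995347778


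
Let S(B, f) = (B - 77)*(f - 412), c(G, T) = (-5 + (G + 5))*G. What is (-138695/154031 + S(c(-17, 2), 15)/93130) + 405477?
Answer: 2908251993636438/7172453515 ≈ 4.0548e+5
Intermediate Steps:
c(G, T) = G² (c(G, T) = (-5 + (5 + G))*G = G*G = G²)
S(B, f) = (-412 + f)*(-77 + B) (S(B, f) = (-77 + B)*(-412 + f) = (-412 + f)*(-77 + B))
(-138695/154031 + S(c(-17, 2), 15)/93130) + 405477 = (-138695/154031 + (31724 - 412*(-17)² - 77*15 + (-17)²*15)/93130) + 405477 = (-138695*1/154031 + (31724 - 412*289 - 1155 + 289*15)*(1/93130)) + 405477 = (-138695/154031 + (31724 - 119068 - 1155 + 4335)*(1/93130)) + 405477 = (-138695/154031 - 84164*1/93130) + 405477 = (-138695/154031 - 42082/46565) + 405477 = -12940265217/7172453515 + 405477 = 2908251993636438/7172453515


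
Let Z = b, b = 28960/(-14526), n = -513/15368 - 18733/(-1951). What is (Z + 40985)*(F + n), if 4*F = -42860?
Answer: -95542953217619688425/217766296584 ≈ -4.3874e+8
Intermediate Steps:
F = -10715 (F = (¼)*(-42860) = -10715)
n = 286887881/29982968 (n = -513*1/15368 - 18733*(-1/1951) = -513/15368 + 18733/1951 = 286887881/29982968 ≈ 9.5684)
b = -14480/7263 (b = 28960*(-1/14526) = -14480/7263 ≈ -1.9937)
Z = -14480/7263 ≈ -1.9937
(Z + 40985)*(F + n) = (-14480/7263 + 40985)*(-10715 + 286887881/29982968) = (297659575/7263)*(-320980614239/29982968) = -95542953217619688425/217766296584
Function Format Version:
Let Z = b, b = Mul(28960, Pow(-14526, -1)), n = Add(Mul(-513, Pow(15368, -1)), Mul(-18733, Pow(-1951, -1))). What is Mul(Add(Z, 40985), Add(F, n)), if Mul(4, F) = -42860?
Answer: Rational(-95542953217619688425, 217766296584) ≈ -4.3874e+8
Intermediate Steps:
F = -10715 (F = Mul(Rational(1, 4), -42860) = -10715)
n = Rational(286887881, 29982968) (n = Add(Mul(-513, Rational(1, 15368)), Mul(-18733, Rational(-1, 1951))) = Add(Rational(-513, 15368), Rational(18733, 1951)) = Rational(286887881, 29982968) ≈ 9.5684)
b = Rational(-14480, 7263) (b = Mul(28960, Rational(-1, 14526)) = Rational(-14480, 7263) ≈ -1.9937)
Z = Rational(-14480, 7263) ≈ -1.9937
Mul(Add(Z, 40985), Add(F, n)) = Mul(Add(Rational(-14480, 7263), 40985), Add(-10715, Rational(286887881, 29982968))) = Mul(Rational(297659575, 7263), Rational(-320980614239, 29982968)) = Rational(-95542953217619688425, 217766296584)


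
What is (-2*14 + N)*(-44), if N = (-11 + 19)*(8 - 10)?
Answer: 1936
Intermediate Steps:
N = -16 (N = 8*(-2) = -16)
(-2*14 + N)*(-44) = (-2*14 - 16)*(-44) = (-28 - 16)*(-44) = -44*(-44) = 1936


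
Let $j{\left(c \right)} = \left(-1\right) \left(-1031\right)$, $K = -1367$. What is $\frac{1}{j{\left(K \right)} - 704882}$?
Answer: $- \frac{1}{703851} \approx -1.4208 \cdot 10^{-6}$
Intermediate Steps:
$j{\left(c \right)} = 1031$
$\frac{1}{j{\left(K \right)} - 704882} = \frac{1}{1031 - 704882} = \frac{1}{-703851} = - \frac{1}{703851}$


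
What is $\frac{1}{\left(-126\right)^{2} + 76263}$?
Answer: $\frac{1}{92139} \approx 1.0853 \cdot 10^{-5}$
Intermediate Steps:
$\frac{1}{\left(-126\right)^{2} + 76263} = \frac{1}{15876 + 76263} = \frac{1}{92139}$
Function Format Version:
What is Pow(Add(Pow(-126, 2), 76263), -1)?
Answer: Rational(1, 92139) ≈ 1.0853e-5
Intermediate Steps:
Pow(Add(Pow(-126, 2), 76263), -1) = Pow(Add(15876, 76263), -1) = Pow(92139, -1) = Rational(1, 92139)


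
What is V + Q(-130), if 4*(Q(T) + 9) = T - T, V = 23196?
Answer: 23187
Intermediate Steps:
Q(T) = -9 (Q(T) = -9 + (T - T)/4 = -9 + (¼)*0 = -9 + 0 = -9)
V + Q(-130) = 23196 - 9 = 23187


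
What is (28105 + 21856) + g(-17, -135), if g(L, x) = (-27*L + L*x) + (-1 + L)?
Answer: 52697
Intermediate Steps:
g(L, x) = -1 - 26*L + L*x
(28105 + 21856) + g(-17, -135) = (28105 + 21856) + (-1 - 26*(-17) - 17*(-135)) = 49961 + (-1 + 442 + 2295) = 49961 + 2736 = 52697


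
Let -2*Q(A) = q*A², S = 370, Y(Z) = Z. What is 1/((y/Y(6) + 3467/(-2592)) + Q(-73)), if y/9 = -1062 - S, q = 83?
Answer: -2592/578800955 ≈ -4.4782e-6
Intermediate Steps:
Q(A) = -83*A²/2
y = -12888 (y = 9*(-1062 - 1*370) = 9*(-1062 - 370) = 9*(-1432) = -12888)
1/((y/Y(6) + 3467/(-2592)) + Q(-73)) = 1/((-12888/6 + 3467/(-2592)) - 83/2*(-73)²) = 1/((-12888*⅙ + 3467*(-1/2592)) - 83/2*5329) = 1/((-2148 - 3467/2592) - 442307/2) = 1/(-5571083/2592 - 442307/2) = 1/(-578800955/2592) = -2592/578800955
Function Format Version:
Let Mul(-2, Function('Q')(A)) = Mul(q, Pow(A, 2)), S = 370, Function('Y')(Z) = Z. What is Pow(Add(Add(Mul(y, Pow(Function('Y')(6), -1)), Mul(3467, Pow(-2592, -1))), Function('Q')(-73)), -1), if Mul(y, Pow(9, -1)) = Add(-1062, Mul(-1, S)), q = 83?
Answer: Rational(-2592, 578800955) ≈ -4.4782e-6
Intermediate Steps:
Function('Q')(A) = Mul(Rational(-83, 2), Pow(A, 2)) (Function('Q')(A) = Mul(Rational(-1, 2), Mul(83, Pow(A, 2))) = Mul(Rational(-83, 2), Pow(A, 2)))
y = -12888 (y = Mul(9, Add(-1062, Mul(-1, 370))) = Mul(9, Add(-1062, -370)) = Mul(9, -1432) = -12888)
Pow(Add(Add(Mul(y, Pow(Function('Y')(6), -1)), Mul(3467, Pow(-2592, -1))), Function('Q')(-73)), -1) = Pow(Add(Add(Mul(-12888, Pow(6, -1)), Mul(3467, Pow(-2592, -1))), Mul(Rational(-83, 2), Pow(-73, 2))), -1) = Pow(Add(Add(Mul(-12888, Rational(1, 6)), Mul(3467, Rational(-1, 2592))), Mul(Rational(-83, 2), 5329)), -1) = Pow(Add(Add(-2148, Rational(-3467, 2592)), Rational(-442307, 2)), -1) = Pow(Add(Rational(-5571083, 2592), Rational(-442307, 2)), -1) = Pow(Rational(-578800955, 2592), -1) = Rational(-2592, 578800955)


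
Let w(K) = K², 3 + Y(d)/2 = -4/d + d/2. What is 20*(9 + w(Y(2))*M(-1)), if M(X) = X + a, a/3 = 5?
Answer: 18100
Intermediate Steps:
a = 15 (a = 3*5 = 15)
M(X) = 15 + X (M(X) = X + 15 = 15 + X)
Y(d) = -6 + d - 8/d (Y(d) = -6 + 2*(-4/d + d/2) = -6 + 2*(d/2 - 4/d) = -6 + (d - 8/d) = -6 + d - 8/d)
20*(9 + w(Y(2))*M(-1)) = 20*(9 + (-6 + 2 - 8/2)²*(15 - 1)) = 20*(9 + (-6 + 2 - 8*½)²*14) = 20*(9 + (-6 + 2 - 4)²*14) = 20*(9 + (-8)²*14) = 20*(9 + 64*14) = 20*(9 + 896) = 20*905 = 18100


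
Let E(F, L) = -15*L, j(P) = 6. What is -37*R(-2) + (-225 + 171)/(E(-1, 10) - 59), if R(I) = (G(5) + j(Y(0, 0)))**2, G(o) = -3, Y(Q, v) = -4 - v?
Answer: -69543/209 ≈ -332.74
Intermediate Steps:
R(I) = 9 (R(I) = (-3 + 6)**2 = 3**2 = 9)
-37*R(-2) + (-225 + 171)/(E(-1, 10) - 59) = -37*9 + (-225 + 171)/(-15*10 - 59) = -333 - 54/(-150 - 59) = -333 - 54/(-209) = -333 - 54*(-1/209) = -333 + 54/209 = -69543/209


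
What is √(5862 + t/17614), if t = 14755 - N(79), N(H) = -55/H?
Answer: 2*√709509243245702/695753 ≈ 76.569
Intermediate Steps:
t = 1165700/79 (t = 14755 - (-55)/79 = 14755 - 1*(-55/79) = 14755 + 55/79 = 1165700/79 ≈ 14756.)
√(5862 + t/17614) = √(5862 + (1165700/79)/17614) = √(5862 + (1165700/79)*(1/17614)) = √(5862 + 582850/695753) = √(4079086936/695753) = 2*√709509243245702/695753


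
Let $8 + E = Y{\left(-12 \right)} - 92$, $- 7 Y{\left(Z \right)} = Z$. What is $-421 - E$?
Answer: $- \frac{2259}{7} \approx -322.71$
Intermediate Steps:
$Y{\left(Z \right)} = - \frac{Z}{7}$
$E = - \frac{688}{7}$ ($E = -8 - \frac{632}{7} = - \frac{688}{7} \approx -98.286$)
$-421 - E = -421 - - \frac{688}{7} = -421 + \frac{688}{7} = - \frac{2259}{7}$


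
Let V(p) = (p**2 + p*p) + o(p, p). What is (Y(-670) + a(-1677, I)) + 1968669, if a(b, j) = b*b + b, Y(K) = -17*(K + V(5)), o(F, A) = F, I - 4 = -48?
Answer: 4789776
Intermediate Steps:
I = -44 (I = 4 - 48 = -44)
V(p) = p + 2*p**2 (V(p) = (p**2 + p*p) + p = (p**2 + p**2) + p = 2*p**2 + p = p + 2*p**2)
Y(K) = -935 - 17*K (Y(K) = -17*(K + 5*(1 + 2*5)) = -17*(K + 5*(1 + 10)) = -17*(K + 5*11) = -17*(K + 55) = -17*(55 + K) = -935 - 17*K)
a(b, j) = b + b**2 (a(b, j) = b**2 + b = b + b**2)
(Y(-670) + a(-1677, I)) + 1968669 = ((-935 - 17*(-670)) - 1677*(1 - 1677)) + 1968669 = ((-935 + 11390) - 1677*(-1676)) + 1968669 = (10455 + 2810652) + 1968669 = 2821107 + 1968669 = 4789776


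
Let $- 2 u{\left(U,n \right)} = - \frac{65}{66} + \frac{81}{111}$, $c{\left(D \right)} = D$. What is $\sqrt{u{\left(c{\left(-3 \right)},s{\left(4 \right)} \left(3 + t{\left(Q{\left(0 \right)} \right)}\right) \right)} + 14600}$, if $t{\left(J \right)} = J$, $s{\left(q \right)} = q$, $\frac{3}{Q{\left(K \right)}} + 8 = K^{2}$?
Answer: $\frac{\sqrt{87065875083}}{2442} \approx 120.83$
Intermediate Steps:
$Q{\left(K \right)} = \frac{3}{-8 + K^{2}}$
$u{\left(U,n \right)} = \frac{623}{4884}$ ($u{\left(U,n \right)} = - \frac{- \frac{65}{66} + \frac{81}{111}}{2} = - \frac{\left(-65\right) \frac{1}{66} + 81 \cdot \frac{1}{111}}{2} = - \frac{- \frac{65}{66} + \frac{27}{37}}{2} = \left(- \frac{1}{2}\right) \left(- \frac{623}{2442}\right) = \frac{623}{4884}$)
$\sqrt{u{\left(c{\left(-3 \right)},s{\left(4 \right)} \left(3 + t{\left(Q{\left(0 \right)} \right)}\right) \right)} + 14600} = \sqrt{\frac{623}{4884} + 14600} = \sqrt{\frac{71307023}{4884}} = \frac{\sqrt{87065875083}}{2442}$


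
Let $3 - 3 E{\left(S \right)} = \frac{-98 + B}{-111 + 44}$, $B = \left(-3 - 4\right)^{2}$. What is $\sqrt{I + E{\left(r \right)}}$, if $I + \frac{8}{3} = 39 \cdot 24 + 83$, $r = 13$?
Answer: $\frac{\sqrt{4565715}}{67} \approx 31.892$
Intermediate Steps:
$B = 49$ ($B = \left(-7\right)^{2} = 49$)
$I = \frac{3049}{3}$ ($I = - \frac{8}{3} + \left(39 \cdot 24 + 83\right) = - \frac{8}{3} + \left(936 + 83\right) = - \frac{8}{3} + 1019 = \frac{3049}{3} \approx 1016.3$)
$E{\left(S \right)} = \frac{152}{201}$ ($E{\left(S \right)} = 1 - \frac{\left(-98 + 49\right) \frac{1}{-111 + 44}}{3} = 1 - \frac{\left(-49\right) \frac{1}{-67}}{3} = 1 - \frac{\left(-49\right) \left(- \frac{1}{67}\right)}{3} = 1 - \frac{49}{201} = \frac{152}{201}$)
$\sqrt{I + E{\left(r \right)}} = \sqrt{\frac{3049}{3} + \frac{152}{201}} = \sqrt{\frac{68145}{67}} = \frac{\sqrt{4565715}}{67}$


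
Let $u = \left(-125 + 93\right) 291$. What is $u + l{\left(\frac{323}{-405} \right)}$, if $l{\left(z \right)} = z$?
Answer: $- \frac{3771683}{405} \approx -9312.8$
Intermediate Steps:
$u = -9312$ ($u = \left(-32\right) 291 = -9312$)
$u + l{\left(\frac{323}{-405} \right)} = -9312 + \frac{323}{-405} = -9312 + 323 \left(- \frac{1}{405}\right) = -9312 - \frac{323}{405} = - \frac{3771683}{405}$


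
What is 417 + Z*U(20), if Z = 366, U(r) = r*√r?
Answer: 417 + 14640*√5 ≈ 33153.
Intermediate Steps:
U(r) = r^(3/2)
417 + Z*U(20) = 417 + 366*20^(3/2) = 417 + 366*(40*√5) = 417 + 14640*√5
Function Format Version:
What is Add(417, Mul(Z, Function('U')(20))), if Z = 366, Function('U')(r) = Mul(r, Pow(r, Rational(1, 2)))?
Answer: Add(417, Mul(14640, Pow(5, Rational(1, 2)))) ≈ 33153.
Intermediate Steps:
Function('U')(r) = Pow(r, Rational(3, 2))
Add(417, Mul(Z, Function('U')(20))) = Add(417, Mul(366, Pow(20, Rational(3, 2)))) = Add(417, Mul(366, Mul(40, Pow(5, Rational(1, 2))))) = Add(417, Mul(14640, Pow(5, Rational(1, 2))))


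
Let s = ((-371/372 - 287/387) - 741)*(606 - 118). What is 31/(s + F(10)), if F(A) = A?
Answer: -371907/4348271740 ≈ -8.5530e-5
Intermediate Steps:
s = -4348391710/11997 (s = ((-371*1/372 - 287*1/387) - 741)*488 = ((-371/372 - 287/387) - 741)*488 = (-83447/47988 - 741)*488 = -35642555/47988*488 = -4348391710/11997 ≈ -3.6246e+5)
31/(s + F(10)) = 31/(-4348391710/11997 + 10) = 31/(-4348271740/11997) = -11997/4348271740*31 = -371907/4348271740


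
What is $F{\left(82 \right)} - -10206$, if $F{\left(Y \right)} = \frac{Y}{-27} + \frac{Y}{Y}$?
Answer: $\frac{275507}{27} \approx 10204.0$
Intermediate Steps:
$F{\left(Y \right)} = 1 - \frac{Y}{27}$ ($F{\left(Y \right)} = Y \left(- \frac{1}{27}\right) + 1 = - \frac{Y}{27} + 1 = 1 - \frac{Y}{27}$)
$F{\left(82 \right)} - -10206 = \left(1 - \frac{82}{27}\right) - -10206 = \left(1 - \frac{82}{27}\right) + 10206 = - \frac{55}{27} + 10206 = \frac{275507}{27}$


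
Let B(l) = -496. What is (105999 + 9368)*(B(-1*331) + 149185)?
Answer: 17153803863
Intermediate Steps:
(105999 + 9368)*(B(-1*331) + 149185) = (105999 + 9368)*(-496 + 149185) = 115367*148689 = 17153803863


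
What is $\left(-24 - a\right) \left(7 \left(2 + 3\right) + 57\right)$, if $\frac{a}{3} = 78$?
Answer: $-23736$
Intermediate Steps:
$a = 234$ ($a = 3 \cdot 78 = 234$)
$\left(-24 - a\right) \left(7 \left(2 + 3\right) + 57\right) = \left(-24 - 234\right) \left(7 \left(2 + 3\right) + 57\right) = \left(-24 - 234\right) \left(7 \cdot 5 + 57\right) = - 258 \left(35 + 57\right) = \left(-258\right) 92 = -23736$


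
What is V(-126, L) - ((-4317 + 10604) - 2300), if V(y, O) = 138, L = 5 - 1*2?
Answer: -3849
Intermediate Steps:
L = 3 (L = 5 - 2 = 3)
V(-126, L) - ((-4317 + 10604) - 2300) = 138 - ((-4317 + 10604) - 2300) = 138 - (6287 - 2300) = 138 - 1*3987 = 138 - 3987 = -3849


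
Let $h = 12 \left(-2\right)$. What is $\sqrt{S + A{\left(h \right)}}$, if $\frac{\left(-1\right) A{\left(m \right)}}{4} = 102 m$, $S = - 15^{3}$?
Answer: $3 \sqrt{713} \approx 80.106$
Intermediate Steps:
$S = -3375$ ($S = \left(-1\right) 3375 = -3375$)
$h = -24$
$A{\left(m \right)} = - 408 m$ ($A{\left(m \right)} = - 4 \cdot 102 m = - 408 m$)
$\sqrt{S + A{\left(h \right)}} = \sqrt{-3375 - -9792} = \sqrt{-3375 + 9792} = \sqrt{6417} = 3 \sqrt{713}$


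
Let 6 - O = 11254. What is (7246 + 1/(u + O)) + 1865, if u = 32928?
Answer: 197526481/21680 ≈ 9111.0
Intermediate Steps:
O = -11248 (O = 6 - 1*11254 = 6 - 11254 = -11248)
(7246 + 1/(u + O)) + 1865 = (7246 + 1/(32928 - 11248)) + 1865 = (7246 + 1/21680) + 1865 = 157093281/21680 + 1865 = 197526481/21680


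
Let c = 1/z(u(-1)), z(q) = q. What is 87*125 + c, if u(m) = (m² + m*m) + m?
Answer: 10876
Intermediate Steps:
u(m) = m + 2*m² (u(m) = (m² + m²) + m = 2*m² + m = m + 2*m²)
c = 1 (c = 1/(-(1 + 2*(-1))) = 1/(-(1 - 2)) = 1/(-1*(-1)) = 1/1 = 1)
87*125 + c = 87*125 + 1 = 10875 + 1 = 10876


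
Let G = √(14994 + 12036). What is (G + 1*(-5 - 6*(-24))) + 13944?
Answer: 14083 + √27030 ≈ 14247.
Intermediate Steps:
G = √27030 ≈ 164.41
(G + 1*(-5 - 6*(-24))) + 13944 = (√27030 + 1*(-5 - 6*(-24))) + 13944 = (√27030 + 1*(-5 + 144)) + 13944 = (√27030 + 1*139) + 13944 = (√27030 + 139) + 13944 = (139 + √27030) + 13944 = 14083 + √27030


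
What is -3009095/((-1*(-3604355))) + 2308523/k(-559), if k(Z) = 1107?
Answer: 1663481069900/798004197 ≈ 2084.6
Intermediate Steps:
-3009095/((-1*(-3604355))) + 2308523/k(-559) = -3009095/((-1*(-3604355))) + 2308523/1107 = -3009095/3604355 + 2308523*(1/1107) = -3009095*1/3604355 + 2308523/1107 = -601819/720871 + 2308523/1107 = 1663481069900/798004197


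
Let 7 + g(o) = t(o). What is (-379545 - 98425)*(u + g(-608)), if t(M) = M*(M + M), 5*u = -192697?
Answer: -334952581352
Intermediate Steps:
u = -192697/5 (u = (⅕)*(-192697) = -192697/5 ≈ -38539.)
t(M) = 2*M² (t(M) = M*(2*M) = 2*M²)
g(o) = -7 + 2*o²
(-379545 - 98425)*(u + g(-608)) = (-379545 - 98425)*(-192697/5 + (-7 + 2*(-608)²)) = -477970*(-192697/5 + (-7 + 2*369664)) = -477970*(-192697/5 + (-7 + 739328)) = -477970*(-192697/5 + 739321) = -477970*3503908/5 = -334952581352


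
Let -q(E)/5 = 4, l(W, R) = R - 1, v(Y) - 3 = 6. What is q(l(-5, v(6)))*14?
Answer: -280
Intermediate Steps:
v(Y) = 9 (v(Y) = 3 + 6 = 9)
l(W, R) = -1 + R
q(E) = -20 (q(E) = -5*4 = -20)
q(l(-5, v(6)))*14 = -20*14 = -280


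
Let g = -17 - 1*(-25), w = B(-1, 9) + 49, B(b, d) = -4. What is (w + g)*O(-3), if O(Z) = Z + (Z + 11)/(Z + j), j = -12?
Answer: -2809/15 ≈ -187.27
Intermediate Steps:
O(Z) = Z + (11 + Z)/(-12 + Z) (O(Z) = Z + (Z + 11)/(Z - 12) = Z + (11 + Z)/(-12 + Z))
w = 45 (w = -4 + 49 = 45)
g = 8 (g = -17 + 25 = 8)
(w + g)*O(-3) = (45 + 8)*((11 + (-3)² - 11*(-3))/(-12 - 3)) = 53*((11 + 9 + 33)/(-15)) = 53*(-1/15*53) = 53*(-53/15) = -2809/15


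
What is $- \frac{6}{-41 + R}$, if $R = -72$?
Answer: $\frac{6}{113} \approx 0.053097$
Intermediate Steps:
$- \frac{6}{-41 + R} = - \frac{6}{-41 - 72} = - \frac{6}{-113} = \left(-6\right) \left(- \frac{1}{113}\right) = \frac{6}{113}$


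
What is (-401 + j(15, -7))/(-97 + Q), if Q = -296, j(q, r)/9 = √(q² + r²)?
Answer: 401/393 - 3*√274/131 ≈ 0.64128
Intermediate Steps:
j(q, r) = 9*√(q² + r²)
(-401 + j(15, -7))/(-97 + Q) = (-401 + 9*√(15² + (-7)²))/(-97 - 296) = (-401 + 9*√(225 + 49))/(-393) = (-401 + 9*√274)*(-1/393) = 401/393 - 3*√274/131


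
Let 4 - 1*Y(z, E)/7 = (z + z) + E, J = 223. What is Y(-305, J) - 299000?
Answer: -296263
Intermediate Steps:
Y(z, E) = 28 - 14*z - 7*E (Y(z, E) = 28 - 7*((z + z) + E) = 28 - 7*(2*z + E) = 28 - 7*(E + 2*z) = 28 + (-14*z - 7*E) = 28 - 14*z - 7*E)
Y(-305, J) - 299000 = (28 - 14*(-305) - 7*223) - 299000 = (28 + 4270 - 1561) - 299000 = 2737 - 299000 = -296263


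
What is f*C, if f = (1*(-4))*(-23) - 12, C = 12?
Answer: 960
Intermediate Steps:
f = 80 (f = -4*(-23) - 12 = 92 - 12 = 80)
f*C = 80*12 = 960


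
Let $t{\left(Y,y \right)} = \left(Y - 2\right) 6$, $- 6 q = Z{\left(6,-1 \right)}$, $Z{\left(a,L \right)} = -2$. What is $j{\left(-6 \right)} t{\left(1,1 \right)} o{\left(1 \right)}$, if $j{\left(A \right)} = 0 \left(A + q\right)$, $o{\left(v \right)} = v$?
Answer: $0$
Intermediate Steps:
$q = \frac{1}{3}$ ($q = \left(- \frac{1}{6}\right) \left(-2\right) = \frac{1}{3} \approx 0.33333$)
$j{\left(A \right)} = 0$ ($j{\left(A \right)} = 0 \left(A + \frac{1}{3}\right) = 0 \left(\frac{1}{3} + A\right) = 0$)
$t{\left(Y,y \right)} = -12 + 6 Y$ ($t{\left(Y,y \right)} = \left(-2 + Y\right) 6 = -12 + 6 Y$)
$j{\left(-6 \right)} t{\left(1,1 \right)} o{\left(1 \right)} = 0 \left(-12 + 6 \cdot 1\right) 1 = 0 \left(-12 + 6\right) 1 = 0 \left(-6\right) 1 = 0 \cdot 1 = 0$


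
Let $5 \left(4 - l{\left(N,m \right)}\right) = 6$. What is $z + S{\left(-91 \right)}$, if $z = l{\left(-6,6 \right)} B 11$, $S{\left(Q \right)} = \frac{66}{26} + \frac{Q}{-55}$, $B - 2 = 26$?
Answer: $\frac{619614}{715} \approx 866.59$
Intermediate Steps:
$B = 28$ ($B = 2 + 26 = 28$)
$l{\left(N,m \right)} = \frac{14}{5}$ ($l{\left(N,m \right)} = 4 - \frac{6}{5} = \frac{14}{5}$)
$S{\left(Q \right)} = \frac{33}{13} - \frac{Q}{55}$ ($S{\left(Q \right)} = 66 \cdot \frac{1}{26} + Q \left(- \frac{1}{55}\right) = \frac{33}{13} - \frac{Q}{55}$)
$z = \frac{4312}{5}$ ($z = \frac{14}{5} \cdot 28 \cdot 11 = \frac{392}{5} \cdot 11 = \frac{4312}{5} \approx 862.4$)
$z + S{\left(-91 \right)} = \frac{4312}{5} + \left(\frac{33}{13} - - \frac{91}{55}\right) = \frac{4312}{5} + \left(\frac{33}{13} + \frac{91}{55}\right) = \frac{4312}{5} + \frac{2998}{715} = \frac{619614}{715}$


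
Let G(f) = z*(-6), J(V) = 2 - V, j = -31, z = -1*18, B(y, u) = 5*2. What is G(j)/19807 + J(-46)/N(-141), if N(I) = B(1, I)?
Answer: 475908/99035 ≈ 4.8055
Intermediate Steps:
B(y, u) = 10
z = -18
N(I) = 10
G(f) = 108 (G(f) = -18*(-6) = 108)
G(j)/19807 + J(-46)/N(-141) = 108/19807 + (2 - 1*(-46))/10 = 108*(1/19807) + (2 + 46)*(⅒) = 108/19807 + 48*(⅒) = 108/19807 + 24/5 = 475908/99035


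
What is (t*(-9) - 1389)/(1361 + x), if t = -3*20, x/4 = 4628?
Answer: -849/19873 ≈ -0.042721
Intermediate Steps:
x = 18512 (x = 4*4628 = 18512)
t = -60
(t*(-9) - 1389)/(1361 + x) = (-60*(-9) - 1389)/(1361 + 18512) = (540 - 1389)/19873 = -849*1/19873 = -849/19873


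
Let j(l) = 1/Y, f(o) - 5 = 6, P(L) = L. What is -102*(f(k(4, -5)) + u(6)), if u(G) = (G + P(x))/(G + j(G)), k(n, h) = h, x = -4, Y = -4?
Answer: -26622/23 ≈ -1157.5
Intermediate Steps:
f(o) = 11 (f(o) = 5 + 6 = 11)
j(l) = -1/4 (j(l) = 1/(-4) = -1/4)
u(G) = (-4 + G)/(-1/4 + G) (u(G) = (G - 4)/(G - 1/4) = (-4 + G)/(-1/4 + G))
-102*(f(k(4, -5)) + u(6)) = -102*(11 + 4*(-4 + 6)/(-1 + 4*6)) = -102*(11 + 4*2/(-1 + 24)) = -102*(11 + 4*2/23) = -102*(11 + 4*(1/23)*2) = -102*(11 + 8/23) = -102*261/23 = -26622/23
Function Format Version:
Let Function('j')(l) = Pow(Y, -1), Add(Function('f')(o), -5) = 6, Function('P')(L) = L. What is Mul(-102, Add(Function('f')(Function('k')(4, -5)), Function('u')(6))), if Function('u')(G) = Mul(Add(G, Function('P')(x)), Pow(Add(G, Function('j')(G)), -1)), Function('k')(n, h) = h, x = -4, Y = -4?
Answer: Rational(-26622, 23) ≈ -1157.5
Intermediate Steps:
Function('f')(o) = 11 (Function('f')(o) = Add(5, 6) = 11)
Function('j')(l) = Rational(-1, 4) (Function('j')(l) = Pow(-4, -1) = Rational(-1, 4))
Function('u')(G) = Mul(Pow(Add(Rational(-1, 4), G), -1), Add(-4, G)) (Function('u')(G) = Mul(Add(G, -4), Pow(Add(G, Rational(-1, 4)), -1)) = Mul(Add(-4, G), Pow(Add(Rational(-1, 4), G), -1)) = Mul(Pow(Add(Rational(-1, 4), G), -1), Add(-4, G)))
Mul(-102, Add(Function('f')(Function('k')(4, -5)), Function('u')(6))) = Mul(-102, Add(11, Mul(4, Pow(Add(-1, Mul(4, 6)), -1), Add(-4, 6)))) = Mul(-102, Add(11, Mul(4, Pow(Add(-1, 24), -1), 2))) = Mul(-102, Add(11, Mul(4, Pow(23, -1), 2))) = Mul(-102, Add(11, Mul(4, Rational(1, 23), 2))) = Mul(-102, Add(11, Rational(8, 23))) = Mul(-102, Rational(261, 23)) = Rational(-26622, 23)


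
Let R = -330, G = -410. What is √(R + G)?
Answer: 2*I*√185 ≈ 27.203*I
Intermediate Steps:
√(R + G) = √(-330 - 410) = √(-740) = 2*I*√185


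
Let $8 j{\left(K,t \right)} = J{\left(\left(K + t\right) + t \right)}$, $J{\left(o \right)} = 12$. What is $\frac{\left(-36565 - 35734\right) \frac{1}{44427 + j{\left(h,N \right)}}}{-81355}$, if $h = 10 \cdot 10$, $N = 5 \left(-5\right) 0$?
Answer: $\frac{144598}{7228961235} \approx 2.0003 \cdot 10^{-5}$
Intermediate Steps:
$N = 0$ ($N = \left(-25\right) 0 = 0$)
$h = 100$
$j{\left(K,t \right)} = \frac{3}{2}$ ($j{\left(K,t \right)} = \frac{1}{8} \cdot 12 = \frac{3}{2}$)
$\frac{\left(-36565 - 35734\right) \frac{1}{44427 + j{\left(h,N \right)}}}{-81355} = \frac{\left(-36565 - 35734\right) \frac{1}{44427 + \frac{3}{2}}}{-81355} = - \frac{72299}{\frac{88857}{2}} \left(- \frac{1}{81355}\right) = \left(-72299\right) \frac{2}{88857} \left(- \frac{1}{81355}\right) = \left(- \frac{144598}{88857}\right) \left(- \frac{1}{81355}\right) = \frac{144598}{7228961235}$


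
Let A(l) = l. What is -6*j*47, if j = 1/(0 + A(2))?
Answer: -141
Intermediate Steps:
j = 1/2 (j = 1/(0 + 2) = 1/2 ≈ 0.50000)
-6*j*47 = -6*1/2*47 = -3*47 = -141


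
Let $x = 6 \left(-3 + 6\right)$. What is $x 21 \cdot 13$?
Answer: $4914$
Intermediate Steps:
$x = 18$ ($x = 6 \cdot 3 = 18$)
$x 21 \cdot 13 = 18 \cdot 21 \cdot 13 = 378 \cdot 13 = 4914$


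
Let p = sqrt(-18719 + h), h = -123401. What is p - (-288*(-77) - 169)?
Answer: -22007 + 2*I*sqrt(35530) ≈ -22007.0 + 376.99*I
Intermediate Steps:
p = 2*I*sqrt(35530) (p = sqrt(-18719 - 123401) = sqrt(-142120) = 2*I*sqrt(35530) ≈ 376.99*I)
p - (-288*(-77) - 169) = 2*I*sqrt(35530) - (-288*(-77) - 169) = 2*I*sqrt(35530) - (22176 - 169) = 2*I*sqrt(35530) - 1*22007 = 2*I*sqrt(35530) - 22007 = -22007 + 2*I*sqrt(35530)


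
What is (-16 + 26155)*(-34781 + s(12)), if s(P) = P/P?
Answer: -909114420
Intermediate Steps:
s(P) = 1
(-16 + 26155)*(-34781 + s(12)) = (-16 + 26155)*(-34781 + 1) = 26139*(-34780) = -909114420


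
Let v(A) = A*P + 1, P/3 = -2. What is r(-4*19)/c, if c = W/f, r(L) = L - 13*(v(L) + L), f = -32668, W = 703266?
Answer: 82143686/351633 ≈ 233.61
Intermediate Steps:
P = -6 (P = 3*(-2) = -6)
v(A) = 1 - 6*A (v(A) = A*(-6) + 1 = -6*A + 1 = 1 - 6*A)
r(L) = -13 + 66*L (r(L) = L - 13*((1 - 6*L) + L) = L - 13*(1 - 5*L) = L + (-13 + 65*L) = -13 + 66*L)
c = -351633/16334 (c = 703266/(-32668) = 703266*(-1/32668) = -351633/16334 ≈ -21.528)
r(-4*19)/c = (-13 + 66*(-4*19))/(-351633/16334) = (-13 + 66*(-76))*(-16334/351633) = (-13 - 5016)*(-16334/351633) = -5029*(-16334/351633) = 82143686/351633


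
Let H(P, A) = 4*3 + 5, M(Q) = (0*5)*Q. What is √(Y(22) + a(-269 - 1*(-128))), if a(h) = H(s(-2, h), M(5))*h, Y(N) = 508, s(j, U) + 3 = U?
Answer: I*√1889 ≈ 43.463*I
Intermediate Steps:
s(j, U) = -3 + U
M(Q) = 0 (M(Q) = 0*Q = 0)
H(P, A) = 17 (H(P, A) = 12 + 5 = 17)
a(h) = 17*h
√(Y(22) + a(-269 - 1*(-128))) = √(508 + 17*(-269 - 1*(-128))) = √(508 + 17*(-269 + 128)) = √(508 + 17*(-141)) = √(508 - 2397) = √(-1889) = I*√1889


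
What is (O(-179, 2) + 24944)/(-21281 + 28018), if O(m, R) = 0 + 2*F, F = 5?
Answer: 24954/6737 ≈ 3.7040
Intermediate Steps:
O(m, R) = 10 (O(m, R) = 0 + 2*5 = 0 + 10 = 10)
(O(-179, 2) + 24944)/(-21281 + 28018) = (10 + 24944)/(-21281 + 28018) = 24954/6737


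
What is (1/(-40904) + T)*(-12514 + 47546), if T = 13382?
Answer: 2396965314933/5113 ≈ 4.6880e+8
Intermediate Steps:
(1/(-40904) + T)*(-12514 + 47546) = (1/(-40904) + 13382)*(-12514 + 47546) = (-1/40904 + 13382)*35032 = (547377327/40904)*35032 = 2396965314933/5113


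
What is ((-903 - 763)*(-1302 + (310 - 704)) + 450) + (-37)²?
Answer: 2827355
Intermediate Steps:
((-903 - 763)*(-1302 + (310 - 704)) + 450) + (-37)² = (-1666*(-1302 - 394) + 450) + 1369 = (-1666*(-1696) + 450) + 1369 = (2825536 + 450) + 1369 = 2825986 + 1369 = 2827355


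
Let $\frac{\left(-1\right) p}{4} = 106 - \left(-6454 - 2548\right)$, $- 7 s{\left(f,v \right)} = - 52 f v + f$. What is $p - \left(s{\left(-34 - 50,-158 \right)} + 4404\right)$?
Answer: $-139440$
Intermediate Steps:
$s{\left(f,v \right)} = - \frac{f}{7} + \frac{52 f v}{7}$ ($s{\left(f,v \right)} = - \frac{- 52 f v + f}{7} = - \frac{f - 52 f v}{7} = - \frac{f}{7} + \frac{52 f v}{7}$)
$p = -36432$ ($p = - 4 \left(106 - \left(-6454 - 2548\right)\right) = - 4 \left(106 - -9002\right) = - 4 \left(106 + 9002\right) = \left(-4\right) 9108 = -36432$)
$p - \left(s{\left(-34 - 50,-158 \right)} + 4404\right) = -36432 - \left(\frac{\left(-34 - 50\right) \left(-1 + 52 \left(-158\right)\right)}{7} + 4404\right) = -36432 - \left(\frac{\left(-34 - 50\right) \left(-1 - 8216\right)}{7} + 4404\right) = -36432 - \left(\frac{1}{7} \left(-84\right) \left(-8217\right) + 4404\right) = -36432 - \left(98604 + 4404\right) = -36432 - 103008 = -139440$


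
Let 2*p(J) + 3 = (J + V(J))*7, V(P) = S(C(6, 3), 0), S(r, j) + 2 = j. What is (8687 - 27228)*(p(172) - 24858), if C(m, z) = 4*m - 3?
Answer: 899776189/2 ≈ 4.4989e+8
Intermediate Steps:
C(m, z) = -3 + 4*m
S(r, j) = -2 + j
V(P) = -2 (V(P) = -2 + 0 = -2)
p(J) = -17/2 + 7*J/2 (p(J) = -3/2 + ((J - 2)*7)/2 = -3/2 + ((-2 + J)*7)/2 = -3/2 + (-14 + 7*J)/2 = -3/2 + (-7 + 7*J/2) = -17/2 + 7*J/2)
(8687 - 27228)*(p(172) - 24858) = (8687 - 27228)*((-17/2 + (7/2)*172) - 24858) = -18541*((-17/2 + 602) - 24858) = -18541*(1187/2 - 24858) = -18541*(-48529/2) = 899776189/2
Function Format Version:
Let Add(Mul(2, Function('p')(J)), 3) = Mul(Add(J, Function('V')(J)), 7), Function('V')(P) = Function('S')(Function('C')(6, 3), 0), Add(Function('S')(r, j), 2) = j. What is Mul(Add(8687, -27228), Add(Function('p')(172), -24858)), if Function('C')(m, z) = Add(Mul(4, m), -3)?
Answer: Rational(899776189, 2) ≈ 4.4989e+8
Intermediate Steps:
Function('C')(m, z) = Add(-3, Mul(4, m))
Function('S')(r, j) = Add(-2, j)
Function('V')(P) = -2 (Function('V')(P) = Add(-2, 0) = -2)
Function('p')(J) = Add(Rational(-17, 2), Mul(Rational(7, 2), J)) (Function('p')(J) = Add(Rational(-3, 2), Mul(Rational(1, 2), Mul(Add(J, -2), 7))) = Add(Rational(-3, 2), Mul(Rational(1, 2), Mul(Add(-2, J), 7))) = Add(Rational(-3, 2), Mul(Rational(1, 2), Add(-14, Mul(7, J)))) = Add(Rational(-3, 2), Add(-7, Mul(Rational(7, 2), J))) = Add(Rational(-17, 2), Mul(Rational(7, 2), J)))
Mul(Add(8687, -27228), Add(Function('p')(172), -24858)) = Mul(Add(8687, -27228), Add(Add(Rational(-17, 2), Mul(Rational(7, 2), 172)), -24858)) = Mul(-18541, Add(Add(Rational(-17, 2), 602), -24858)) = Mul(-18541, Add(Rational(1187, 2), -24858)) = Mul(-18541, Rational(-48529, 2)) = Rational(899776189, 2)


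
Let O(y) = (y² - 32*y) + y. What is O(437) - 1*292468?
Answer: -115046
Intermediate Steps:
O(y) = y² - 31*y
O(437) - 1*292468 = 437*(-31 + 437) - 1*292468 = 437*406 - 292468 = 177422 - 292468 = -115046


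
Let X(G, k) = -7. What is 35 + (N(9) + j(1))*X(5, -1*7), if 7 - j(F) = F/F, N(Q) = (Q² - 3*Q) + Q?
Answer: -448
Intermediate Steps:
N(Q) = Q² - 2*Q
j(F) = 6 (j(F) = 7 - F/F = 7 - 1*1 = 7 - 1 = 6)
35 + (N(9) + j(1))*X(5, -1*7) = 35 + (9*(-2 + 9) + 6)*(-7) = 35 + (9*7 + 6)*(-7) = 35 + (63 + 6)*(-7) = 35 + 69*(-7) = 35 - 483 = -448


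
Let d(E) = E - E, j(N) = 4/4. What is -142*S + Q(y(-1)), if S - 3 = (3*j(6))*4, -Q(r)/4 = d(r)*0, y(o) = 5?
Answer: -2130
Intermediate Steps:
j(N) = 1 (j(N) = 4*(¼) = 1)
d(E) = 0
Q(r) = 0 (Q(r) = -0*0 = -4*0 = 0)
S = 15 (S = 3 + (3*1)*4 = 3 + 3*4 = 3 + 12 = 15)
-142*S + Q(y(-1)) = -142*15 + 0 = -2130 + 0 = -2130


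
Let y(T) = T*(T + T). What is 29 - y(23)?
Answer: -1029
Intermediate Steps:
y(T) = 2*T² (y(T) = T*(2*T) = 2*T²)
29 - y(23) = 29 - 2*23² = 29 - 2*529 = 29 - 1*1058 = 29 - 1058 = -1029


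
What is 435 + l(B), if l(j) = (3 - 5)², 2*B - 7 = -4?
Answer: 439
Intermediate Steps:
B = 3/2 (B = 7/2 + (½)*(-4) = 7/2 - 2 = 3/2 ≈ 1.5000)
l(j) = 4 (l(j) = (-2)² = 4)
435 + l(B) = 435 + 4 = 439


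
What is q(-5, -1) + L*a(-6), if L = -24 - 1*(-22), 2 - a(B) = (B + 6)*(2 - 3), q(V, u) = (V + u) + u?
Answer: -11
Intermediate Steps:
q(V, u) = V + 2*u
a(B) = 8 + B (a(B) = 2 - (B + 6)*(2 - 3) = 2 - (6 + B)*(-1) = 2 - (-6 - B) = 2 + (6 + B) = 8 + B)
L = -2 (L = -24 + 22 = -2)
q(-5, -1) + L*a(-6) = (-5 + 2*(-1)) - 2*(8 - 6) = (-5 - 2) - 2*2 = -7 - 4 = -11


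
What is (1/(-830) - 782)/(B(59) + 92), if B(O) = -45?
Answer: -649061/39010 ≈ -16.638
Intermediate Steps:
(1/(-830) - 782)/(B(59) + 92) = (1/(-830) - 782)/(-45 + 92) = (-1/830 - 782)/47 = -649061/830*1/47 = -649061/39010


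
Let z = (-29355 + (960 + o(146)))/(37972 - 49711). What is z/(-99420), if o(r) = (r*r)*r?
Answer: 3083741/1167091380 ≈ 0.0026422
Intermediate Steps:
o(r) = r**3 (o(r) = r**2*r = r**3)
z = -3083741/11739 (z = (-29355 + (960 + 146**3))/(37972 - 49711) = (-29355 + (960 + 3112136))/(-11739) = (-29355 + 3113096)*(-1/11739) = 3083741*(-1/11739) = -3083741/11739 ≈ -262.69)
z/(-99420) = -3083741/11739/(-99420) = -3083741/11739*(-1/99420) = 3083741/1167091380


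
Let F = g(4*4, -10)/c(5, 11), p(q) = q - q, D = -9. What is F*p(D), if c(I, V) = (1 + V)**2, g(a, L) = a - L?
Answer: 0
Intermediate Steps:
p(q) = 0
F = 13/72 (F = (4*4 - 1*(-10))/((1 + 11)**2) = (16 + 10)/(12**2) = 26/144 = 26*(1/144) = 13/72 ≈ 0.18056)
F*p(D) = (13/72)*0 = 0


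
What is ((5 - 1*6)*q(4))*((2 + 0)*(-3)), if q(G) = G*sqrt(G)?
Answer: 48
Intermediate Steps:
q(G) = G**(3/2)
((5 - 1*6)*q(4))*((2 + 0)*(-3)) = ((5 - 1*6)*4**(3/2))*((2 + 0)*(-3)) = ((5 - 6)*8)*(2*(-3)) = -1*8*(-6) = -8*(-6) = 48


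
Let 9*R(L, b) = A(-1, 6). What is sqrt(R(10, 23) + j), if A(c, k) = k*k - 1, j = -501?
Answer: I*sqrt(4474)/3 ≈ 22.296*I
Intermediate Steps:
A(c, k) = -1 + k**2 (A(c, k) = k**2 - 1 = -1 + k**2)
R(L, b) = 35/9 (R(L, b) = (-1 + 6**2)/9 = (-1 + 36)/9 = (1/9)*35 = 35/9)
sqrt(R(10, 23) + j) = sqrt(35/9 - 501) = sqrt(-4474/9) = I*sqrt(4474)/3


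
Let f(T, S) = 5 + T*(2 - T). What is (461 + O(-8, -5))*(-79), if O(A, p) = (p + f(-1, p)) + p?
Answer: -35787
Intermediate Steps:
O(A, p) = 2 + 2*p (O(A, p) = (p + (5 - 1*(-1)² + 2*(-1))) + p = (p + (5 - 1*1 - 2)) + p = (p + (5 - 1 - 2)) + p = (p + 2) + p = (2 + p) + p = 2 + 2*p)
(461 + O(-8, -5))*(-79) = (461 + (2 + 2*(-5)))*(-79) = (461 + (2 - 10))*(-79) = (461 - 8)*(-79) = 453*(-79) = -35787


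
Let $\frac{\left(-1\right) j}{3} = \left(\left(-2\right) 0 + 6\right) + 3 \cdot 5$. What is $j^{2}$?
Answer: $3969$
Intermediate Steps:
$j = -63$ ($j = - 3 \left(\left(\left(-2\right) 0 + 6\right) + 3 \cdot 5\right) = - 3 \left(\left(0 + 6\right) + 15\right) = - 3 \left(6 + 15\right) = \left(-3\right) 21 = -63$)
$j^{2} = \left(-63\right)^{2} = 3969$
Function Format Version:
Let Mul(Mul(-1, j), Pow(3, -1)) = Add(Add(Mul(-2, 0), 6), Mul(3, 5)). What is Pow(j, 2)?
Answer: 3969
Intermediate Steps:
j = -63 (j = Mul(-3, Add(Add(Mul(-2, 0), 6), Mul(3, 5))) = Mul(-3, Add(Add(0, 6), 15)) = Mul(-3, Add(6, 15)) = Mul(-3, 21) = -63)
Pow(j, 2) = Pow(-63, 2) = 3969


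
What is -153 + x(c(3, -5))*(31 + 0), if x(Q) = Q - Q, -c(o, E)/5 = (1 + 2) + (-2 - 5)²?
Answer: -153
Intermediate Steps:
c(o, E) = -260 (c(o, E) = -5*((1 + 2) + (-2 - 5)²) = -5*(3 + (-7)²) = -5*(3 + 49) = -5*52 = -260)
x(Q) = 0
-153 + x(c(3, -5))*(31 + 0) = -153 + 0*(31 + 0) = -153 + 0*31 = -153 + 0 = -153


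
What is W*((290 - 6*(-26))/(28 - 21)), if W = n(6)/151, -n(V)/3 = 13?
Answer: -17394/1057 ≈ -16.456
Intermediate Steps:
n(V) = -39 (n(V) = -3*13 = -39)
W = -39/151 ≈ -0.25828
W*((290 - 6*(-26))/(28 - 21)) = -39*(290 - 6*(-26))/(151*(28 - 21)) = -39*(290 + 156)/(151*7) = -17394/(151*7) = -39/151*446/7 = -17394/1057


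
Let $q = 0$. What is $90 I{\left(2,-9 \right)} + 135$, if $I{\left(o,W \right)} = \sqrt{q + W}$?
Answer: $135 + 270 i \approx 135.0 + 270.0 i$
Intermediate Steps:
$I{\left(o,W \right)} = \sqrt{W}$ ($I{\left(o,W \right)} = \sqrt{0 + W} = \sqrt{W}$)
$90 I{\left(2,-9 \right)} + 135 = 90 \sqrt{-9} + 135 = 90 \cdot 3 i + 135 = 270 i + 135 = 135 + 270 i$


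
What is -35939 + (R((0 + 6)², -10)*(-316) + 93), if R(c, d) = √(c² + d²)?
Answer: -35846 - 632*√349 ≈ -47653.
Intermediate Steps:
-35939 + (R((0 + 6)², -10)*(-316) + 93) = -35939 + (√(((0 + 6)²)² + (-10)²)*(-316) + 93) = -35939 + (√((6²)² + 100)*(-316) + 93) = -35939 + (√(36² + 100)*(-316) + 93) = -35939 + (√(1296 + 100)*(-316) + 93) = -35939 + (√1396*(-316) + 93) = -35939 + ((2*√349)*(-316) + 93) = -35939 + (-632*√349 + 93) = -35939 + (93 - 632*√349) = -35846 - 632*√349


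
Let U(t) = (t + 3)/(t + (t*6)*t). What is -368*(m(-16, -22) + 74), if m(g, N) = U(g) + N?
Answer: -1817621/95 ≈ -19133.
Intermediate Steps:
U(t) = (3 + t)/(t + 6*t²) (U(t) = (3 + t)/(t + (6*t)*t) = (3 + t)/(t + 6*t²))
m(g, N) = N + (3 + g)/(g*(1 + 6*g)) (m(g, N) = (3 + g)/(g*(1 + 6*g)) + N = N + (3 + g)/(g*(1 + 6*g)))
-368*(m(-16, -22) + 74) = -368*((3 - 16 - 22*(-16)*(1 + 6*(-16)))/((-16)*(1 + 6*(-16))) + 74) = -368*(-(3 - 16 - 22*(-16)*(1 - 96))/(16*(1 - 96)) + 74) = -368*(-1/16*(3 - 16 - 22*(-16)*(-95))/(-95) + 74) = -368*(-1/16*(-1/95)*(3 - 16 - 33440) + 74) = -368*(-1/16*(-1/95)*(-33453) + 74) = -368*(-33453/1520 + 74) = -368*79027/1520 = -1817621/95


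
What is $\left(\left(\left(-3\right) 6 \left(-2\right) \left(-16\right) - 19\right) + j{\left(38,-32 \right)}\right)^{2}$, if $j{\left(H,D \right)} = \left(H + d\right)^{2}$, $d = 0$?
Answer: $720801$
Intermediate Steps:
$j{\left(H,D \right)} = H^{2}$ ($j{\left(H,D \right)} = \left(H + 0\right)^{2} = H^{2}$)
$\left(\left(\left(-3\right) 6 \left(-2\right) \left(-16\right) - 19\right) + j{\left(38,-32 \right)}\right)^{2} = \left(\left(\left(-3\right) 6 \left(-2\right) \left(-16\right) - 19\right) + 38^{2}\right)^{2} = \left(\left(\left(-18\right) \left(-2\right) \left(-16\right) - 19\right) + 1444\right)^{2} = \left(\left(36 \left(-16\right) - 19\right) + 1444\right)^{2} = \left(\left(-576 - 19\right) + 1444\right)^{2} = \left(-595 + 1444\right)^{2} = 849^{2} = 720801$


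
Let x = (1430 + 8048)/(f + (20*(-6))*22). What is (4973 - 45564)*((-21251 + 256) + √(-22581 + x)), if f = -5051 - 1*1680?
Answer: 852208045 - 40591*I*√1983053807759/9371 ≈ 8.5221e+8 - 6.0997e+6*I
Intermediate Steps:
f = -6731 (f = -5051 - 1680 = -6731)
x = -9478/9371 (x = (1430 + 8048)/(-6731 + (20*(-6))*22) = 9478/(-6731 - 120*22) = 9478/(-6731 - 2640) = 9478/(-9371) = 9478*(-1/9371) = -9478/9371 ≈ -1.0114)
(4973 - 45564)*((-21251 + 256) + √(-22581 + x)) = (4973 - 45564)*((-21251 + 256) + √(-22581 - 9478/9371)) = -40591*(-20995 + √(-211616029/9371)) = -40591*(-20995 + I*√1983053807759/9371) = 852208045 - 40591*I*√1983053807759/9371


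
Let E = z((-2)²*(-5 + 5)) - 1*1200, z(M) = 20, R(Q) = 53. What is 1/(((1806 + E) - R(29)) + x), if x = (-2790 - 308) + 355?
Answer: -1/2170 ≈ -0.00046083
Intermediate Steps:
E = -1180 (E = 20 - 1*1200 = 20 - 1200 = -1180)
x = -2743 (x = -3098 + 355 = -2743)
1/(((1806 + E) - R(29)) + x) = 1/(((1806 - 1180) - 1*53) - 2743) = 1/((626 - 53) - 2743) = 1/(573 - 2743) = 1/(-2170) = -1/2170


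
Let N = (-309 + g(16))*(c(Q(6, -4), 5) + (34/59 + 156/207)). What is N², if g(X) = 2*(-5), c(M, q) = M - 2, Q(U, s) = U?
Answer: 47909404842244/16573041 ≈ 2.8908e+6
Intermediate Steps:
c(M, q) = -2 + M
g(X) = -10
N = -6921662/4071 (N = (-309 - 10)*((-2 + 6) + (34/59 + 156/207)) = -319*(4 + (34*(1/59) + 156*(1/207))) = -319*(4 + (34/59 + 52/69)) = -319*(4 + 5414/4071) = -319*21698/4071 = -6921662/4071 ≈ -1700.2)
N² = (-6921662/4071)² = 47909404842244/16573041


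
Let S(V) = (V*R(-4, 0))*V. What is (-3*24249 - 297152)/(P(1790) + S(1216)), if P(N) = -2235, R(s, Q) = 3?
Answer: -369899/4433733 ≈ -0.083428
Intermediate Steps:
S(V) = 3*V² (S(V) = (V*3)*V = (3*V)*V = 3*V²)
(-3*24249 - 297152)/(P(1790) + S(1216)) = (-3*24249 - 297152)/(-2235 + 3*1216²) = (-72747 - 297152)/(-2235 + 3*1478656) = -369899/(-2235 + 4435968) = -369899/4433733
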